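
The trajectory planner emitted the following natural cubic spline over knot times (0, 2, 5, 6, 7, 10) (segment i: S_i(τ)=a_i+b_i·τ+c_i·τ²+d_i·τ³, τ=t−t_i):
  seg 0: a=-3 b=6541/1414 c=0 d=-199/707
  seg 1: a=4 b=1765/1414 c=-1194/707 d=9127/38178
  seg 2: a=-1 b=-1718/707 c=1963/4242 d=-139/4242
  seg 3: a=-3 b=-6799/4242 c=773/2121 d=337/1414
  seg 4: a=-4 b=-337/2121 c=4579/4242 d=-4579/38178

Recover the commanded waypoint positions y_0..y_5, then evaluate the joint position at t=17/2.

y_0=-3 y_1=4 y_2=-1 y_3=-3 y_4=-4 y_5=2
S(17/2) = -25049/11312

y_0 = S_0(0) = a_0 = -3
y_1 = S_1(0) = a_1 = 4
y_2 = S_2(0) = a_2 = -1
y_3 = S_3(0) = a_3 = -3
y_4 = S_4(0) = a_4 = -4
y_5 = S_4(3) = 2
t_q=17/2 is in segment 4 (τ=3/2); S_4(τ)=-25049/11312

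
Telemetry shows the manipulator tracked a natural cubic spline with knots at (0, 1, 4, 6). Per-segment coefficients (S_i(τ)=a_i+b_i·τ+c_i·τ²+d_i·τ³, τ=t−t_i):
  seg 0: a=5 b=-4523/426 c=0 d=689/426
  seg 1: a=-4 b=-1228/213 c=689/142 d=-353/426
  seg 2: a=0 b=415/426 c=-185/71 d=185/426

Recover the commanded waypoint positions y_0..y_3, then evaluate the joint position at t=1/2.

y_0=5 y_1=-4 y_2=0 y_3=-5
S(1/2) = -121/1136

y_0 = S_0(0) = a_0 = 5
y_1 = S_1(0) = a_1 = -4
y_2 = S_2(0) = a_2 = 0
y_3 = S_2(2) = -5
t_q=1/2 is in segment 0 (τ=1/2); S_0(τ)=-121/1136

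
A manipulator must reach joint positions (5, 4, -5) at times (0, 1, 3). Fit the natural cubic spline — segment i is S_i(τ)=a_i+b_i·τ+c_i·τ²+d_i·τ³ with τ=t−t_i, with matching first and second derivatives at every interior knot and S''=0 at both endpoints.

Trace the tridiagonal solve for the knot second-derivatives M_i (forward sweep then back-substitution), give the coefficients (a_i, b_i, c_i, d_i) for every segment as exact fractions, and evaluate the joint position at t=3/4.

  seg 0: a=5 b=-5/12 c=0 d=-7/12
  seg 1: a=4 b=-13/6 c=-7/4 d=7/24
S(3/4) = 1137/256

Δ: Δ0=-1, Δ1=-9/2
row 1: diag=6, rhs=-21; c'=1/3, d'=-7/2
back: M1=-7/2
M: M0=0, M1=-7/2, M2=0
seg 0: a=5, c=M0/2=0, d=(M1−M0)/(6·1)=-7/12, b=Δ0−h0·(2M0+M1)/6=-5/12
seg 1: a=4, c=M1/2=-7/4, d=(M2−M1)/(6·2)=7/24, b=Δ1−h1·(2M1+M2)/6=-13/6
t_q=3/4 → seg 0, τ=3/4; S=5+-5/12·τ+0·τ²+-7/12·τ³=1137/256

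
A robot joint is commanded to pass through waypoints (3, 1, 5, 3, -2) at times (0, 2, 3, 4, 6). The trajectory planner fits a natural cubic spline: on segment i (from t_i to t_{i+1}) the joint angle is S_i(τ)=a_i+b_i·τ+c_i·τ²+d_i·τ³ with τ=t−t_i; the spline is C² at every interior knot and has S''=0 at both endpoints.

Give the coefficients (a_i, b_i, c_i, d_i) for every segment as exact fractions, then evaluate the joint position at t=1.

Δ: Δ0=-1, Δ1=4, Δ2=-2, Δ3=-5/2
row 1: diag=6, rhs=30; c'=1/6, d'=5
row 2: denom=4−1·1/6=23/6; d'=(-36−1·5)/(23/6)=-246/23
row 3: denom=6−1·6/23=132/23; d'=(-3−1·-246/23)/(132/23)=59/44
back: M3=59/44
back: M2=-246/23−6/23·59/44=-243/22
back: M1=5−1/6·-243/22=301/44
M: M0=0, M1=301/44, M2=-243/22, M3=59/44, M4=0
seg 0: a=3, c=M0/2=0, d=(M1−M0)/(6·2)=301/528, b=Δ0−h0·(2M0+M1)/6=-433/132
seg 1: a=1, c=M1/2=301/88, d=(M2−M1)/(6·1)=-787/264, b=Δ1−h1·(2M1+M2)/6=235/66
seg 2: a=5, c=M2/2=-243/44, d=(M3−M2)/(6·1)=545/264, b=Δ2−h2·(2M2+M3)/6=35/24
seg 3: a=3, c=M3/2=59/88, d=(M4−M3)/(6·2)=-59/528, b=Δ3−h3·(2M3+M4)/6=-112/33
t_q=1 → seg 0, τ=1; S=3+-433/132·τ+0·τ²+301/528·τ³=51/176

  seg 0: a=3 b=-433/132 c=0 d=301/528
  seg 1: a=1 b=235/66 c=301/88 d=-787/264
  seg 2: a=5 b=35/24 c=-243/44 d=545/264
  seg 3: a=3 b=-112/33 c=59/88 d=-59/528
S(1) = 51/176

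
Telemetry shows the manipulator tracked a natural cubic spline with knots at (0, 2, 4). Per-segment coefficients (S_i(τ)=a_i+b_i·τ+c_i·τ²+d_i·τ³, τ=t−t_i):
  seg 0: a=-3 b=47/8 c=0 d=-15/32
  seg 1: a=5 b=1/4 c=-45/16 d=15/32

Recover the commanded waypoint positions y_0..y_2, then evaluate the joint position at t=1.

y_0=-3 y_1=5 y_2=-2
S(1) = 77/32

y_0 = S_0(0) = a_0 = -3
y_1 = S_1(0) = a_1 = 5
y_2 = S_1(2) = -2
t_q=1 is in segment 0 (τ=1); S_0(τ)=77/32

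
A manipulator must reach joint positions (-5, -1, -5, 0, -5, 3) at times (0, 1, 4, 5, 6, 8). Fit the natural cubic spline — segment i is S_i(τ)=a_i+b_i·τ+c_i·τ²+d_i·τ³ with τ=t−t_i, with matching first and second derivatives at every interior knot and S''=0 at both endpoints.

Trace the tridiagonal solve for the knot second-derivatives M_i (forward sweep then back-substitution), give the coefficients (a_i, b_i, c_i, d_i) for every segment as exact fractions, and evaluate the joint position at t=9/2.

  seg 0: a=-5 b=19384/3651 c=0 d=-4780/3651
  seg 1: a=-1 b=5044/3651 c=-4780/1217 d=11036/10953
  seg 2: a=-5 b=18328/3651 c=6256/1217 d=-18841/3651
  seg 3: a=0 b=-659/3651 c=-12585/1217 d=20159/3651
  seg 4: a=-5 b=-15692/3651 c=7574/1217 d=-3787/3651
S(9/2) = -18011/9736

Δ: Δ0=4, Δ1=-4/3, Δ2=5, Δ3=-5, Δ4=4
row 1: diag=8, rhs=-32; c'=3/8, d'=-4
row 2: denom=8−3·3/8=55/8; d'=(38−3·-4)/(55/8)=80/11
row 3: denom=4−1·8/55=212/55; d'=(-60−1·80/11)/(212/55)=-925/53
row 4: denom=6−1·55/212=1217/212; d'=(54−1·-925/53)/(1217/212)=15148/1217
back: M4=15148/1217
back: M3=-925/53−55/212·15148/1217=-25170/1217
back: M2=80/11−8/55·-25170/1217=12512/1217
back: M1=-4−3/8·12512/1217=-9560/1217
M: M0=0, M1=-9560/1217, M2=12512/1217, M3=-25170/1217, M4=15148/1217, M5=0
seg 0: a=-5, c=M0/2=0, d=(M1−M0)/(6·1)=-4780/3651, b=Δ0−h0·(2M0+M1)/6=19384/3651
seg 1: a=-1, c=M1/2=-4780/1217, d=(M2−M1)/(6·3)=11036/10953, b=Δ1−h1·(2M1+M2)/6=5044/3651
seg 2: a=-5, c=M2/2=6256/1217, d=(M3−M2)/(6·1)=-18841/3651, b=Δ2−h2·(2M2+M3)/6=18328/3651
seg 3: a=0, c=M3/2=-12585/1217, d=(M4−M3)/(6·1)=20159/3651, b=Δ3−h3·(2M3+M4)/6=-659/3651
seg 4: a=-5, c=M4/2=7574/1217, d=(M5−M4)/(6·2)=-3787/3651, b=Δ4−h4·(2M4+M5)/6=-15692/3651
t_q=9/2 → seg 2, τ=1/2; S=-5+18328/3651·τ+6256/1217·τ²+-18841/3651·τ³=-18011/9736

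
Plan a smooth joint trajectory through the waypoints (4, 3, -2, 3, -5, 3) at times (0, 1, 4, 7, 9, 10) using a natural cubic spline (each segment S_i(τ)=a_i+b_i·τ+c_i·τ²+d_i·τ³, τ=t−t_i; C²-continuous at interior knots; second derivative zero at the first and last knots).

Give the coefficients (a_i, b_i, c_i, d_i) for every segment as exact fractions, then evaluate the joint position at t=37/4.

Δ: Δ0=-1, Δ1=-5/3, Δ2=5/3, Δ3=-4, Δ4=8
row 1: diag=8, rhs=-4; c'=3/8, d'=-1/2
row 2: denom=12−3·3/8=87/8; d'=(20−3·-1/2)/(87/8)=172/87
row 3: denom=10−3·8/29=266/29; d'=(-34−3·172/87)/(266/29)=-579/133
row 4: denom=6−2·29/133=740/133; d'=(72−2·-579/133)/(740/133)=5367/370
back: M4=5367/370
back: M3=-579/133−29/133·5367/370=-2781/370
back: M2=172/87−8/29·-2781/370=2248/555
back: M1=-1/2−3/8·2248/555=-747/370
M: M0=0, M1=-747/370, M2=2248/555, M3=-2781/370, M4=5367/370, M5=0
seg 0: a=4, c=M0/2=0, d=(M1−M0)/(6·1)=-249/740, b=Δ0−h0·(2M0+M1)/6=-491/740
seg 1: a=3, c=M1/2=-747/740, d=(M2−M1)/(6·3)=6737/19980, b=Δ1−h1·(2M1+M2)/6=-619/370
seg 2: a=-2, c=M2/2=1124/555, d=(M3−M2)/(6·3)=-347/540, b=Δ2−h2·(2M2+M3)/6=1017/740
seg 3: a=3, c=M3/2=-2781/740, d=(M4−M3)/(6·2)=679/370, b=Δ3−h3·(2M3+M4)/6=-283/74
seg 4: a=-5, c=M4/2=5367/740, d=(M5−M4)/(6·1)=-1789/740, b=Δ4−h4·(2M4+M5)/6=1171/370
t_q=37/4 → seg 4, τ=1/4; S=-5+1171/370·τ+5367/740·τ²+-1789/740·τ³=-179649/47360

  seg 0: a=4 b=-491/740 c=0 d=-249/740
  seg 1: a=3 b=-619/370 c=-747/740 d=6737/19980
  seg 2: a=-2 b=1017/740 c=1124/555 d=-347/540
  seg 3: a=3 b=-283/74 c=-2781/740 d=679/370
  seg 4: a=-5 b=1171/370 c=5367/740 d=-1789/740
S(37/4) = -179649/47360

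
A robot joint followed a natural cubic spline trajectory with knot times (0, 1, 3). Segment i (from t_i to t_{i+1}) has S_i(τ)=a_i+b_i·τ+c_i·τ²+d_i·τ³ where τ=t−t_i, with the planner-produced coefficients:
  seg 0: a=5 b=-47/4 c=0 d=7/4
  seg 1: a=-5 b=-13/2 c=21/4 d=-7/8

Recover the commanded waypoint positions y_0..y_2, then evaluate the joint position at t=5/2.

y_0=5 y_1=-5 y_2=-4
S(5/2) = -377/64

y_0 = S_0(0) = a_0 = 5
y_1 = S_1(0) = a_1 = -5
y_2 = S_1(2) = -4
t_q=5/2 is in segment 1 (τ=3/2); S_1(τ)=-377/64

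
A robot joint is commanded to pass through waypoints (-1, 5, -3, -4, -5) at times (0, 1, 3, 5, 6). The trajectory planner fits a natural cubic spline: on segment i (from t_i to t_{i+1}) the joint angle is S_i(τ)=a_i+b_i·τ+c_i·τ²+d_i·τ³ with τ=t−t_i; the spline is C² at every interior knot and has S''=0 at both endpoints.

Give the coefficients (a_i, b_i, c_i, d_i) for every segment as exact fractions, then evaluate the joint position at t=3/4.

  seg 0: a=-1 b=481/60 c=0 d=-121/60
  seg 1: a=5 b=59/30 c=-121/20 d=23/15
  seg 2: a=-3 b=-23/6 c=63/20 d=-89/120
  seg 3: a=-4 b=-2/15 c=-13/10 d=13/30
S(3/4) = 5327/1280

Δ: Δ0=6, Δ1=-4, Δ2=-1/2, Δ3=-1
row 1: diag=6, rhs=-60; c'=1/3, d'=-10
row 2: denom=8−2·1/3=22/3; d'=(21−2·-10)/(22/3)=123/22
row 3: denom=6−2·3/11=60/11; d'=(-3−2·123/22)/(60/11)=-13/5
back: M3=-13/5
back: M2=123/22−3/11·-13/5=63/10
back: M1=-10−1/3·63/10=-121/10
M: M0=0, M1=-121/10, M2=63/10, M3=-13/5, M4=0
seg 0: a=-1, c=M0/2=0, d=(M1−M0)/(6·1)=-121/60, b=Δ0−h0·(2M0+M1)/6=481/60
seg 1: a=5, c=M1/2=-121/20, d=(M2−M1)/(6·2)=23/15, b=Δ1−h1·(2M1+M2)/6=59/30
seg 2: a=-3, c=M2/2=63/20, d=(M3−M2)/(6·2)=-89/120, b=Δ2−h2·(2M2+M3)/6=-23/6
seg 3: a=-4, c=M3/2=-13/10, d=(M4−M3)/(6·1)=13/30, b=Δ3−h3·(2M3+M4)/6=-2/15
t_q=3/4 → seg 0, τ=3/4; S=-1+481/60·τ+0·τ²+-121/60·τ³=5327/1280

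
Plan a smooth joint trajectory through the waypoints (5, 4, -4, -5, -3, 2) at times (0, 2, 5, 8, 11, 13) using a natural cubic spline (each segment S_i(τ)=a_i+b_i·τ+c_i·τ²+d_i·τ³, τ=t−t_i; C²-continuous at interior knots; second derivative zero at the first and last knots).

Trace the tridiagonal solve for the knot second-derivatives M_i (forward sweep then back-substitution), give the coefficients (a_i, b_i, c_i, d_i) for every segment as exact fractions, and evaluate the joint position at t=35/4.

  seg 0: a=5 b=763/7614 c=0 d=-2285/15228
  seg 1: a=4 b=-12947/7614 c=-2285/2538 d=6604/34263
  seg 2: a=-4 b=-14453/7614 c=6353/7614 d=-76/729
  seg 3: a=-5 b=2233/7614 c=-791/7614 d=2608/34263
  seg 4: a=-3 b=13135/7614 c=1475/2538 d=-1475/15228
S(35/4) = -65059/13536

Δ: Δ0=-1/2, Δ1=-8/3, Δ2=-1/3, Δ3=2/3, Δ4=5/2
row 1: diag=10, rhs=-13; c'=3/10, d'=-13/10
row 2: denom=12−3·3/10=111/10; d'=(14−3·-13/10)/(111/10)=179/111
row 3: denom=12−3·10/37=414/37; d'=(6−3·179/111)/(414/37)=43/414
row 4: denom=10−3·37/138=423/46; d'=(11−3·43/414)/(423/46)=1475/1269
back: M4=1475/1269
back: M3=43/414−37/138·1475/1269=-791/3807
back: M2=179/111−10/37·-791/3807=6353/3807
back: M1=-13/10−3/10·6353/3807=-2285/1269
M: M0=0, M1=-2285/1269, M2=6353/3807, M3=-791/3807, M4=1475/1269, M5=0
seg 0: a=5, c=M0/2=0, d=(M1−M0)/(6·2)=-2285/15228, b=Δ0−h0·(2M0+M1)/6=763/7614
seg 1: a=4, c=M1/2=-2285/2538, d=(M2−M1)/(6·3)=6604/34263, b=Δ1−h1·(2M1+M2)/6=-12947/7614
seg 2: a=-4, c=M2/2=6353/7614, d=(M3−M2)/(6·3)=-76/729, b=Δ2−h2·(2M2+M3)/6=-14453/7614
seg 3: a=-5, c=M3/2=-791/7614, d=(M4−M3)/(6·3)=2608/34263, b=Δ3−h3·(2M3+M4)/6=2233/7614
seg 4: a=-3, c=M4/2=1475/2538, d=(M5−M4)/(6·2)=-1475/15228, b=Δ4−h4·(2M4+M5)/6=13135/7614
t_q=35/4 → seg 3, τ=3/4; S=-5+2233/7614·τ+-791/7614·τ²+2608/34263·τ³=-65059/13536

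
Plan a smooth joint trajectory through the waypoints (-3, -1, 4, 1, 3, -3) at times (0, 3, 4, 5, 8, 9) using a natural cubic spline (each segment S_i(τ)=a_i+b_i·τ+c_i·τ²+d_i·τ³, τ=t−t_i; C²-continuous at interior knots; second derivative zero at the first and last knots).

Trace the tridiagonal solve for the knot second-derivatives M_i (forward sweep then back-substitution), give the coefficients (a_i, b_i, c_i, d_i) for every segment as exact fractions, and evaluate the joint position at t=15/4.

Δ: Δ0=2/3, Δ1=5, Δ2=-3, Δ3=2/3, Δ4=-6
row 1: diag=8, rhs=26; c'=1/8, d'=13/4
row 2: denom=4−1·1/8=31/8; d'=(-48−1·13/4)/(31/8)=-410/31
row 3: denom=8−1·8/31=240/31; d'=(22−1·-410/31)/(240/31)=91/20
row 4: denom=8−3·31/80=547/80; d'=(-40−3·91/20)/(547/80)=-4292/547
back: M4=-4292/547
back: M3=91/20−31/80·-4292/547=4152/547
back: M2=-410/31−8/31·4152/547=-8306/547
back: M1=13/4−1/8·-8306/547=2816/547
M: M0=0, M1=2816/547, M2=-8306/547, M3=4152/547, M4=-4292/547, M5=0
seg 0: a=-3, c=M0/2=0, d=(M1−M0)/(6·3)=1408/4923, b=Δ0−h0·(2M0+M1)/6=-3130/1641
seg 1: a=-1, c=M1/2=1408/547, d=(M2−M1)/(6·1)=-5561/1641, b=Δ1−h1·(2M1+M2)/6=9542/1641
seg 2: a=4, c=M2/2=-4153/547, d=(M3−M2)/(6·1)=6229/1641, b=Δ2−h2·(2M2+M3)/6=1307/1641
seg 3: a=1, c=M3/2=2076/547, d=(M4−M3)/(6·3)=-4222/4923, b=Δ3−h3·(2M3+M4)/6=-4924/1641
seg 4: a=3, c=M4/2=-2146/547, d=(M5−M4)/(6·1)=2146/1641, b=Δ4−h4·(2M4+M5)/6=-5554/1641
t_q=15/4 → seg 1, τ=3/4; S=-1+9542/1641·τ+1408/547·τ²+-5561/1641·τ³=118303/35008

  seg 0: a=-3 b=-3130/1641 c=0 d=1408/4923
  seg 1: a=-1 b=9542/1641 c=1408/547 d=-5561/1641
  seg 2: a=4 b=1307/1641 c=-4153/547 d=6229/1641
  seg 3: a=1 b=-4924/1641 c=2076/547 d=-4222/4923
  seg 4: a=3 b=-5554/1641 c=-2146/547 d=2146/1641
S(15/4) = 118303/35008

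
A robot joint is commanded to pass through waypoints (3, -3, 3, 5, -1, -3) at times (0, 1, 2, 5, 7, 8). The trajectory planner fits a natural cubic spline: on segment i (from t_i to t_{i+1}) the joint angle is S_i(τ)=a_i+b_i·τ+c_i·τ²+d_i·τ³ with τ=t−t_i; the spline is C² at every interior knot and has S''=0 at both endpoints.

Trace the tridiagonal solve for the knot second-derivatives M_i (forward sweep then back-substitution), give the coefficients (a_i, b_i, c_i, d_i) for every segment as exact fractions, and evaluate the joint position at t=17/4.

Δ: Δ0=-6, Δ1=6, Δ2=2/3, Δ3=-3, Δ4=-2
row 1: diag=4, rhs=72; c'=1/4, d'=18
row 2: denom=8−1·1/4=31/4; d'=(-32−1·18)/(31/4)=-200/31
row 3: denom=10−3·12/31=274/31; d'=(-22−3·-200/31)/(274/31)=-41/137
row 4: denom=6−2·31/137=760/137; d'=(6−2·-41/137)/(760/137)=113/95
back: M4=113/95
back: M3=-41/137−31/137·113/95=-54/95
back: M2=-200/31−12/31·-54/95=-592/95
back: M1=18−1/4·-592/95=1858/95
M: M0=0, M1=1858/95, M2=-592/95, M3=-54/95, M4=113/95, M5=0
seg 0: a=3, c=M0/2=0, d=(M1−M0)/(6·1)=929/285, b=Δ0−h0·(2M0+M1)/6=-2639/285
seg 1: a=-3, c=M1/2=929/95, d=(M2−M1)/(6·1)=-245/57, b=Δ1−h1·(2M1+M2)/6=148/285
seg 2: a=3, c=M2/2=-296/95, d=(M3−M2)/(6·3)=269/855, b=Δ2−h2·(2M2+M3)/6=2047/285
seg 3: a=5, c=M3/2=-27/95, d=(M4−M3)/(6·2)=167/1140, b=Δ3−h3·(2M3+M4)/6=-172/57
seg 4: a=-1, c=M4/2=113/190, d=(M5−M4)/(6·1)=-113/570, b=Δ4−h4·(2M4+M5)/6=-683/285
t_q=17/4 → seg 2, τ=9/4; S=3+2047/285·τ+-296/95·τ²+269/855·τ³=42381/6080

  seg 0: a=3 b=-2639/285 c=0 d=929/285
  seg 1: a=-3 b=148/285 c=929/95 d=-245/57
  seg 2: a=3 b=2047/285 c=-296/95 d=269/855
  seg 3: a=5 b=-172/57 c=-27/95 d=167/1140
  seg 4: a=-1 b=-683/285 c=113/190 d=-113/570
S(17/4) = 42381/6080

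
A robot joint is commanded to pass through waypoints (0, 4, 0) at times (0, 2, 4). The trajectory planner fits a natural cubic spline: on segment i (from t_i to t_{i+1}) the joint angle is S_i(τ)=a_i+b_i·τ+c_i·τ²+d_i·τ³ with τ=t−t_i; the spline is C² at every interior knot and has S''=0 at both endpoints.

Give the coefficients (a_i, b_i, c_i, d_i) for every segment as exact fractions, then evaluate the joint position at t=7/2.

  seg 0: a=0 b=3 c=0 d=-1/4
  seg 1: a=4 b=0 c=-3/2 d=1/4
S(7/2) = 47/32

Δ: Δ0=2, Δ1=-2
row 1: diag=8, rhs=-24; c'=1/4, d'=-3
back: M1=-3
M: M0=0, M1=-3, M2=0
seg 0: a=0, c=M0/2=0, d=(M1−M0)/(6·2)=-1/4, b=Δ0−h0·(2M0+M1)/6=3
seg 1: a=4, c=M1/2=-3/2, d=(M2−M1)/(6·2)=1/4, b=Δ1−h1·(2M1+M2)/6=0
t_q=7/2 → seg 1, τ=3/2; S=4+0·τ+-3/2·τ²+1/4·τ³=47/32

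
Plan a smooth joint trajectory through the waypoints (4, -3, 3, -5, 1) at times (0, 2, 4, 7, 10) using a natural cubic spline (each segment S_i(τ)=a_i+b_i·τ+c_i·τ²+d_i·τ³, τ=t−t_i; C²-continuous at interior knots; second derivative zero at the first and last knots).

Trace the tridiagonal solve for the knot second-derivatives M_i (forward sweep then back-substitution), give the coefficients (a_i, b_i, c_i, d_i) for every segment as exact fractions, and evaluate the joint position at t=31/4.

Δ: Δ0=-7/2, Δ1=3, Δ2=-8/3, Δ3=2
row 1: diag=8, rhs=39; c'=1/4, d'=39/8
row 2: denom=10−2·1/4=19/2; d'=(-34−2·39/8)/(19/2)=-175/38
row 3: denom=12−3·6/19=210/19; d'=(28−3·-175/38)/(210/19)=227/60
back: M3=227/60
back: M2=-175/38−6/19·227/60=-29/5
back: M1=39/8−1/4·-29/5=253/40
M: M0=0, M1=253/40, M2=-29/5, M3=227/60, M4=0
seg 0: a=4, c=M0/2=0, d=(M1−M0)/(6·2)=253/480, b=Δ0−h0·(2M0+M1)/6=-673/120
seg 1: a=-3, c=M1/2=253/80, d=(M2−M1)/(6·2)=-97/96, b=Δ1−h1·(2M1+M2)/6=43/60
seg 2: a=3, c=M2/2=-29/10, d=(M3−M2)/(6·3)=115/216, b=Δ2−h2·(2M2+M3)/6=149/120
seg 3: a=-5, c=M3/2=227/120, d=(M4−M3)/(6·3)=-227/1080, b=Δ3−h3·(2M3+M4)/6=-107/60
t_q=31/4 → seg 3, τ=3/4; S=-5+-107/60·τ+227/120·τ²+-227/1080·τ³=-13727/2560

  seg 0: a=4 b=-673/120 c=0 d=253/480
  seg 1: a=-3 b=43/60 c=253/80 d=-97/96
  seg 2: a=3 b=149/120 c=-29/10 d=115/216
  seg 3: a=-5 b=-107/60 c=227/120 d=-227/1080
S(31/4) = -13727/2560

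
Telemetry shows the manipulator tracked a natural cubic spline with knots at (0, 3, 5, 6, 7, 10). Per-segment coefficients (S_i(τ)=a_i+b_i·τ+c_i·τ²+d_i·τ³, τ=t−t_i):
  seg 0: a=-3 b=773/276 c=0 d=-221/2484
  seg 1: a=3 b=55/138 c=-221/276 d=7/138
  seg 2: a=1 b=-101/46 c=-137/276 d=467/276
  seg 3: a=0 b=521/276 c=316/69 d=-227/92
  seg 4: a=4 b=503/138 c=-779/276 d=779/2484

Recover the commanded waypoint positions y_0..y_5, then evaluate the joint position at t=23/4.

y_0 = S_0(0) = a_0 = -3
y_1 = S_1(0) = a_1 = 3
y_2 = S_2(0) = a_2 = 1
y_3 = S_3(0) = a_3 = 0
y_4 = S_4(0) = a_4 = 4
y_5 = S_4(3) = -2
t_q=23/4 is in segment 2 (τ=3/4); S_2(τ)=-1249/5888

y_0=-3 y_1=3 y_2=1 y_3=0 y_4=4 y_5=-2
S(23/4) = -1249/5888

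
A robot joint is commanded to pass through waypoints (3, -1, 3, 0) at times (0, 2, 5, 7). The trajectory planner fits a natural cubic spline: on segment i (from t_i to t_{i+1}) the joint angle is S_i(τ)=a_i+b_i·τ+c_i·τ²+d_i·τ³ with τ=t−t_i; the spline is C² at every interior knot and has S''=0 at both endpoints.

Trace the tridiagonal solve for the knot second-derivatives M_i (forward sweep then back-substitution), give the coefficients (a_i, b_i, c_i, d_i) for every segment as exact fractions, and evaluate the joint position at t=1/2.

Δ: Δ0=-2, Δ1=4/3, Δ2=-3/2
row 1: diag=10, rhs=20; c'=3/10, d'=2
row 2: denom=10−3·3/10=91/10; d'=(-17−3·2)/(91/10)=-230/91
back: M2=-230/91
back: M1=2−3/10·-230/91=251/91
M: M0=0, M1=251/91, M2=-230/91, M3=0
seg 0: a=3, c=M0/2=0, d=(M1−M0)/(6·2)=251/1092, b=Δ0−h0·(2M0+M1)/6=-797/273
seg 1: a=-1, c=M1/2=251/182, d=(M2−M1)/(6·3)=-37/126, b=Δ1−h1·(2M1+M2)/6=-44/273
seg 2: a=3, c=M2/2=-115/91, d=(M3−M2)/(6·2)=115/546, b=Δ2−h2·(2M2+M3)/6=101/546
t_q=1/2 → seg 0, τ=1/2; S=3+-797/273·τ+0·τ²+251/1092·τ³=4569/2912

  seg 0: a=3 b=-797/273 c=0 d=251/1092
  seg 1: a=-1 b=-44/273 c=251/182 d=-37/126
  seg 2: a=3 b=101/546 c=-115/91 d=115/546
S(1/2) = 4569/2912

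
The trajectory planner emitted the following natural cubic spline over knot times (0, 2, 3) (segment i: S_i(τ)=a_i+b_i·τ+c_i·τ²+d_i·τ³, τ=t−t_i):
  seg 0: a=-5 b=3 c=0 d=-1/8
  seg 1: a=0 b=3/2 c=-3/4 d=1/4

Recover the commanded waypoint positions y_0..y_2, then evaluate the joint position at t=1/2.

y_0=-5 y_1=0 y_2=1
S(1/2) = -225/64

y_0 = S_0(0) = a_0 = -5
y_1 = S_1(0) = a_1 = 0
y_2 = S_1(1) = 1
t_q=1/2 is in segment 0 (τ=1/2); S_0(τ)=-225/64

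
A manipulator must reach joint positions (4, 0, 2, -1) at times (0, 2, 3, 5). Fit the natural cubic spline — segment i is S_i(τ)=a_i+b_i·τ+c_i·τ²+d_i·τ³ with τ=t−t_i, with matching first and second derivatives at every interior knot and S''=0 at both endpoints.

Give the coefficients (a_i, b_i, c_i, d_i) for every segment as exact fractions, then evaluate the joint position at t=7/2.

  seg 0: a=4 b=-25/7 c=0 d=11/28
  seg 1: a=0 b=8/7 c=33/14 d=-3/2
  seg 2: a=2 b=19/14 c=-15/7 d=5/14
S(7/2) = 35/16

Δ: Δ0=-2, Δ1=2, Δ2=-3/2
row 1: diag=6, rhs=24; c'=1/6, d'=4
row 2: denom=6−1·1/6=35/6; d'=(-21−1·4)/(35/6)=-30/7
back: M2=-30/7
back: M1=4−1/6·-30/7=33/7
M: M0=0, M1=33/7, M2=-30/7, M3=0
seg 0: a=4, c=M0/2=0, d=(M1−M0)/(6·2)=11/28, b=Δ0−h0·(2M0+M1)/6=-25/7
seg 1: a=0, c=M1/2=33/14, d=(M2−M1)/(6·1)=-3/2, b=Δ1−h1·(2M1+M2)/6=8/7
seg 2: a=2, c=M2/2=-15/7, d=(M3−M2)/(6·2)=5/14, b=Δ2−h2·(2M2+M3)/6=19/14
t_q=7/2 → seg 2, τ=1/2; S=2+19/14·τ+-15/7·τ²+5/14·τ³=35/16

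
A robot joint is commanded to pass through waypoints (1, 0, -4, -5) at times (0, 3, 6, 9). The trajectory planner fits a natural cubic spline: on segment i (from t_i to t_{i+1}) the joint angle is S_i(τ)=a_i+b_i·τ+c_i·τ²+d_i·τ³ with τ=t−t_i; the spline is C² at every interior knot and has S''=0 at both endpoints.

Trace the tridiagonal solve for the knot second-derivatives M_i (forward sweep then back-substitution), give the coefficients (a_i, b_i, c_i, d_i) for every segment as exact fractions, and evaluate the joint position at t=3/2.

Δ: Δ0=-1/3, Δ1=-4/3, Δ2=-1/3
row 1: diag=12, rhs=-6; c'=1/4, d'=-1/2
row 2: denom=12−3·1/4=45/4; d'=(6−3·-1/2)/(45/4)=2/3
back: M2=2/3
back: M1=-1/2−1/4·2/3=-2/3
M: M0=0, M1=-2/3, M2=2/3, M3=0
seg 0: a=1, c=M0/2=0, d=(M1−M0)/(6·3)=-1/27, b=Δ0−h0·(2M0+M1)/6=0
seg 1: a=0, c=M1/2=-1/3, d=(M2−M1)/(6·3)=2/27, b=Δ1−h1·(2M1+M2)/6=-1
seg 2: a=-4, c=M2/2=1/3, d=(M3−M2)/(6·3)=-1/27, b=Δ2−h2·(2M2+M3)/6=-1
t_q=3/2 → seg 0, τ=3/2; S=1+0·τ+0·τ²+-1/27·τ³=7/8

  seg 0: a=1 b=0 c=0 d=-1/27
  seg 1: a=0 b=-1 c=-1/3 d=2/27
  seg 2: a=-4 b=-1 c=1/3 d=-1/27
S(3/2) = 7/8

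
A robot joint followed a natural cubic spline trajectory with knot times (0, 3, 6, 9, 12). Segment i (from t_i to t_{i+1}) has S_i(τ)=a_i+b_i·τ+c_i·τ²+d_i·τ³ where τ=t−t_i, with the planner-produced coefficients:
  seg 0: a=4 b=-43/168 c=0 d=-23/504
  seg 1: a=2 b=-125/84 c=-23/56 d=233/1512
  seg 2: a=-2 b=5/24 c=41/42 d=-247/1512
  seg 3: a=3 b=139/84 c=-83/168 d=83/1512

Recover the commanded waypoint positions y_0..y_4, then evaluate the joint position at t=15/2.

y_0 = S_0(0) = a_0 = 4
y_1 = S_1(0) = a_1 = 2
y_2 = S_2(0) = a_2 = -2
y_3 = S_3(0) = a_3 = 3
y_4 = S_3(3) = 5
t_q=15/2 is in segment 2 (τ=3/2); S_2(τ)=-19/448

y_0=4 y_1=2 y_2=-2 y_3=3 y_4=5
S(15/2) = -19/448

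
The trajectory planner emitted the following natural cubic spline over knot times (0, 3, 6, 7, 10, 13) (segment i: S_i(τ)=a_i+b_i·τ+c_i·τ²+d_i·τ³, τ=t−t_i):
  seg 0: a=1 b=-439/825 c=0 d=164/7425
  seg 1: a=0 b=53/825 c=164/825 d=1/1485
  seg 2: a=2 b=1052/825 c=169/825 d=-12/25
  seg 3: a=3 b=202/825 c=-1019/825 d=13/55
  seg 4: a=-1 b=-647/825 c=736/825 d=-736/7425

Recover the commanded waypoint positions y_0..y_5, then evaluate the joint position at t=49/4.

y_0 = S_0(0) = a_0 = 1
y_1 = S_1(0) = a_1 = 0
y_2 = S_2(0) = a_2 = 2
y_3 = S_3(0) = a_3 = 3
y_4 = S_4(0) = a_4 = -1
y_5 = S_4(3) = 2
t_q=49/4 is in segment 4 (τ=9/4); S_4(τ)=137/220

y_0=1 y_1=0 y_2=2 y_3=3 y_4=-1 y_5=2
S(49/4) = 137/220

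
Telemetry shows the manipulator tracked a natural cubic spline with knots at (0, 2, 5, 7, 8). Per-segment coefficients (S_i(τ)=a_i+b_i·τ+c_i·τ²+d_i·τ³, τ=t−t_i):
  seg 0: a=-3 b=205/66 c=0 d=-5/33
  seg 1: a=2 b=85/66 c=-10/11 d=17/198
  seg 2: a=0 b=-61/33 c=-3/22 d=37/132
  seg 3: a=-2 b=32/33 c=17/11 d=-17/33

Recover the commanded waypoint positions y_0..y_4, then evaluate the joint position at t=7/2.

y_0=-3 y_1=2 y_2=0 y_3=-2 y_4=0
S(7/2) = 383/176

y_0 = S_0(0) = a_0 = -3
y_1 = S_1(0) = a_1 = 2
y_2 = S_2(0) = a_2 = 0
y_3 = S_3(0) = a_3 = -2
y_4 = S_3(1) = 0
t_q=7/2 is in segment 1 (τ=3/2); S_1(τ)=383/176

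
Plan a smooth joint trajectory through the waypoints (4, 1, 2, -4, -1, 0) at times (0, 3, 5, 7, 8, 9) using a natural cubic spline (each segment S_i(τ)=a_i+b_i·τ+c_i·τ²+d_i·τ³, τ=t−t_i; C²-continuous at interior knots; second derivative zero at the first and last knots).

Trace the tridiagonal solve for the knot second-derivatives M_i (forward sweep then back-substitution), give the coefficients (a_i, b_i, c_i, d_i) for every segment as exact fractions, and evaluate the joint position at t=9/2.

  seg 0: a=4 b=-3139/1588 c=0 d=517/4764
  seg 1: a=1 b=757/794 c=1551/1588 d=-1911/3176
  seg 2: a=2 b=-937/397 c=-2091/794 d=1837/1588
  seg 3: a=-4 b=392/397 c=1710/397 d=-911/397
  seg 4: a=-1 b=1079/397 c=-1023/397 d=341/397
S(9/2) = 65983/25408

Δ: Δ0=-1, Δ1=1/2, Δ2=-3, Δ3=3, Δ4=1
row 1: diag=10, rhs=9; c'=1/5, d'=9/10
row 2: denom=8−2·1/5=38/5; d'=(-21−2·9/10)/(38/5)=-3
row 3: denom=6−2·5/19=104/19; d'=(36−2·-3)/(104/19)=399/52
row 4: denom=4−1·19/104=397/104; d'=(-12−1·399/52)/(397/104)=-2046/397
back: M4=-2046/397
back: M3=399/52−19/104·-2046/397=3420/397
back: M2=-3−5/19·3420/397=-2091/397
back: M1=9/10−1/5·-2091/397=1551/794
M: M0=0, M1=1551/794, M2=-2091/397, M3=3420/397, M4=-2046/397, M5=0
seg 0: a=4, c=M0/2=0, d=(M1−M0)/(6·3)=517/4764, b=Δ0−h0·(2M0+M1)/6=-3139/1588
seg 1: a=1, c=M1/2=1551/1588, d=(M2−M1)/(6·2)=-1911/3176, b=Δ1−h1·(2M1+M2)/6=757/794
seg 2: a=2, c=M2/2=-2091/794, d=(M3−M2)/(6·2)=1837/1588, b=Δ2−h2·(2M2+M3)/6=-937/397
seg 3: a=-4, c=M3/2=1710/397, d=(M4−M3)/(6·1)=-911/397, b=Δ3−h3·(2M3+M4)/6=392/397
seg 4: a=-1, c=M4/2=-1023/397, d=(M5−M4)/(6·1)=341/397, b=Δ4−h4·(2M4+M5)/6=1079/397
t_q=9/2 → seg 1, τ=3/2; S=1+757/794·τ+1551/1588·τ²+-1911/3176·τ³=65983/25408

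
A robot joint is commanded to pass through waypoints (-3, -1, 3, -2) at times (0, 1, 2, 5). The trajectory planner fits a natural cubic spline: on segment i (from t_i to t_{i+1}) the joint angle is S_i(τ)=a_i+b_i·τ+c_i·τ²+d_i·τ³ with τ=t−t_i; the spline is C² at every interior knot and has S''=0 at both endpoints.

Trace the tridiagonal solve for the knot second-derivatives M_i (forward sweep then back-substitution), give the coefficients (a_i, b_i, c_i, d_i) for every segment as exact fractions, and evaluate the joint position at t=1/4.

Δ: Δ0=2, Δ1=4, Δ2=-5/3
row 1: diag=4, rhs=12; c'=1/4, d'=3
row 2: denom=8−1·1/4=31/4; d'=(-34−1·3)/(31/4)=-148/31
back: M2=-148/31
back: M1=3−1/4·-148/31=130/31
M: M0=0, M1=130/31, M2=-148/31, M3=0
seg 0: a=-3, c=M0/2=0, d=(M1−M0)/(6·1)=65/93, b=Δ0−h0·(2M0+M1)/6=121/93
seg 1: a=-1, c=M1/2=65/31, d=(M2−M1)/(6·1)=-139/93, b=Δ1−h1·(2M1+M2)/6=316/93
seg 2: a=3, c=M2/2=-74/31, d=(M3−M2)/(6·3)=74/279, b=Δ2−h2·(2M2+M3)/6=289/93
t_q=1/4 → seg 0, τ=1/4; S=-3+121/93·τ+0·τ²+65/93·τ³=-5285/1984

  seg 0: a=-3 b=121/93 c=0 d=65/93
  seg 1: a=-1 b=316/93 c=65/31 d=-139/93
  seg 2: a=3 b=289/93 c=-74/31 d=74/279
S(1/4) = -5285/1984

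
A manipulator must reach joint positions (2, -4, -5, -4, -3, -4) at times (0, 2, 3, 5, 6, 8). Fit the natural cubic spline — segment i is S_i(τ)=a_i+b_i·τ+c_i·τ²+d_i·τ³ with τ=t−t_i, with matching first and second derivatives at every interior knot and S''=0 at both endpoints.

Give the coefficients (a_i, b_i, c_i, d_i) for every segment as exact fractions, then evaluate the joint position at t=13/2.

Δ: Δ0=-3, Δ1=-1, Δ2=1/2, Δ3=1, Δ4=-1/2
row 1: diag=6, rhs=12; c'=1/6, d'=2
row 2: denom=6−1·1/6=35/6; d'=(9−1·2)/(35/6)=6/5
row 3: denom=6−2·12/35=186/35; d'=(3−2·6/5)/(186/35)=7/62
row 4: denom=6−1·35/186=1081/186; d'=(-9−1·7/62)/(1081/186)=-1695/1081
back: M4=-1695/1081
back: M3=7/62−35/186·-1695/1081=441/1081
back: M2=6/5−12/35·441/1081=1146/1081
back: M1=2−1/6·1146/1081=1971/1081
M: M0=0, M1=1971/1081, M2=1146/1081, M3=441/1081, M4=-1695/1081, M5=0
seg 0: a=2, c=M0/2=0, d=(M1−M0)/(6·2)=657/4324, b=Δ0−h0·(2M0+M1)/6=-3900/1081
seg 1: a=-4, c=M1/2=1971/2162, d=(M2−M1)/(6·1)=-275/2162, b=Δ1−h1·(2M1+M2)/6=-1929/1081
seg 2: a=-5, c=M2/2=573/1081, d=(M3−M2)/(6·2)=-5/92, b=Δ2−h2·(2M2+M3)/6=-741/2162
seg 3: a=-4, c=M3/2=441/2162, d=(M4−M3)/(6·1)=-356/1081, b=Δ3−h3·(2M3+M4)/6=2433/2162
seg 4: a=-3, c=M4/2=-1695/2162, d=(M5−M4)/(6·2)=565/4324, b=Δ4−h4·(2M4+M5)/6=1179/2162
t_q=13/2 → seg 4, τ=1/2; S=-3+1179/2162·τ+-1695/2162·τ²+565/4324·τ³=-100559/34592

  seg 0: a=2 b=-3900/1081 c=0 d=657/4324
  seg 1: a=-4 b=-1929/1081 c=1971/2162 d=-275/2162
  seg 2: a=-5 b=-741/2162 c=573/1081 d=-5/92
  seg 3: a=-4 b=2433/2162 c=441/2162 d=-356/1081
  seg 4: a=-3 b=1179/2162 c=-1695/2162 d=565/4324
S(13/2) = -100559/34592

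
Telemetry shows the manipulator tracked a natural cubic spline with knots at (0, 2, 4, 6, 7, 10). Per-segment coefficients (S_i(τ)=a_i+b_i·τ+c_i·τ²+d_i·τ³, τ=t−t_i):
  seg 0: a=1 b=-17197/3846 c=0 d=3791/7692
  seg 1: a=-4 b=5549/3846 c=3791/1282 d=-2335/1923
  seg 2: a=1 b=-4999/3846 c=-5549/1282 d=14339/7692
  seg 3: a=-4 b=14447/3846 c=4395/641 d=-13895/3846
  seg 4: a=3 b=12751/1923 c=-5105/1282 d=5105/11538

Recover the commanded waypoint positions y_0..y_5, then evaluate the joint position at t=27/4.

y_0=1 y_1=-4 y_2=1 y_3=-4 y_4=3 y_5=-1
S(27/4) = 94345/82048

y_0 = S_0(0) = a_0 = 1
y_1 = S_1(0) = a_1 = -4
y_2 = S_2(0) = a_2 = 1
y_3 = S_3(0) = a_3 = -4
y_4 = S_4(0) = a_4 = 3
y_5 = S_4(3) = -1
t_q=27/4 is in segment 3 (τ=3/4); S_3(τ)=94345/82048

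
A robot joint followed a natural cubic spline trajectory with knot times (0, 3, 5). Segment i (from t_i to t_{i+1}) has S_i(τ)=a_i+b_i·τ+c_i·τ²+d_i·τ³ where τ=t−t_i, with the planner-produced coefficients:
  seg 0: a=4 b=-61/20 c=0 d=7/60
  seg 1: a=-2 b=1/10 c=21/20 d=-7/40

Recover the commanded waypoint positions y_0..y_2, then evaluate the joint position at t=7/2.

y_0=4 y_1=-2 y_2=1
S(7/2) = -547/320

y_0 = S_0(0) = a_0 = 4
y_1 = S_1(0) = a_1 = -2
y_2 = S_1(2) = 1
t_q=7/2 is in segment 1 (τ=1/2); S_1(τ)=-547/320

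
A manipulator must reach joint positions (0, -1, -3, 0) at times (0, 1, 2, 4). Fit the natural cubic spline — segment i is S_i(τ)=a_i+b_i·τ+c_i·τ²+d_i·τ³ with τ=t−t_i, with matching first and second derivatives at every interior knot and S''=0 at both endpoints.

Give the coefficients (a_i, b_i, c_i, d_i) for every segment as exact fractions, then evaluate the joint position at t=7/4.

  seg 0: a=0 b=-27/46 c=0 d=-19/46
  seg 1: a=-1 b=-42/23 c=-57/46 d=49/46
  seg 2: a=-3 b=-51/46 c=45/23 d=-15/46
S(7/4) = -335/128

Δ: Δ0=-1, Δ1=-2, Δ2=3/2
row 1: diag=4, rhs=-6; c'=1/4, d'=-3/2
row 2: denom=6−1·1/4=23/4; d'=(21−1·-3/2)/(23/4)=90/23
back: M2=90/23
back: M1=-3/2−1/4·90/23=-57/23
M: M0=0, M1=-57/23, M2=90/23, M3=0
seg 0: a=0, c=M0/2=0, d=(M1−M0)/(6·1)=-19/46, b=Δ0−h0·(2M0+M1)/6=-27/46
seg 1: a=-1, c=M1/2=-57/46, d=(M2−M1)/(6·1)=49/46, b=Δ1−h1·(2M1+M2)/6=-42/23
seg 2: a=-3, c=M2/2=45/23, d=(M3−M2)/(6·2)=-15/46, b=Δ2−h2·(2M2+M3)/6=-51/46
t_q=7/4 → seg 1, τ=3/4; S=-1+-42/23·τ+-57/46·τ²+49/46·τ³=-335/128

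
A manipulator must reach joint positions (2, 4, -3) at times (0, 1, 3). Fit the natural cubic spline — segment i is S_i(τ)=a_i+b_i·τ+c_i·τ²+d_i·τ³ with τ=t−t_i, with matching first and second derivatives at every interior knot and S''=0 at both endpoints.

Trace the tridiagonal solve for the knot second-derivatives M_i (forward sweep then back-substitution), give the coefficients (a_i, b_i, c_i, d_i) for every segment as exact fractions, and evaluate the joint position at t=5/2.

  seg 0: a=2 b=35/12 c=0 d=-11/12
  seg 1: a=4 b=1/6 c=-11/4 d=11/24
S(5/2) = -25/64

Δ: Δ0=2, Δ1=-7/2
row 1: diag=6, rhs=-33; c'=1/3, d'=-11/2
back: M1=-11/2
M: M0=0, M1=-11/2, M2=0
seg 0: a=2, c=M0/2=0, d=(M1−M0)/(6·1)=-11/12, b=Δ0−h0·(2M0+M1)/6=35/12
seg 1: a=4, c=M1/2=-11/4, d=(M2−M1)/(6·2)=11/24, b=Δ1−h1·(2M1+M2)/6=1/6
t_q=5/2 → seg 1, τ=3/2; S=4+1/6·τ+-11/4·τ²+11/24·τ³=-25/64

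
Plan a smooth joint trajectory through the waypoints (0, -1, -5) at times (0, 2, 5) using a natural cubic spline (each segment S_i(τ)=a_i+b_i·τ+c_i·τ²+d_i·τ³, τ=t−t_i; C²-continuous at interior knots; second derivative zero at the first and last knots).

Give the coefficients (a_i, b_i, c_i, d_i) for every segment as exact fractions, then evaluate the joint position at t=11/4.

  seg 0: a=0 b=-1/3 c=0 d=-1/24
  seg 1: a=-1 b=-5/6 c=-1/4 d=1/36
S(11/4) = -449/256

Δ: Δ0=-1/2, Δ1=-4/3
row 1: diag=10, rhs=-5; c'=3/10, d'=-1/2
back: M1=-1/2
M: M0=0, M1=-1/2, M2=0
seg 0: a=0, c=M0/2=0, d=(M1−M0)/(6·2)=-1/24, b=Δ0−h0·(2M0+M1)/6=-1/3
seg 1: a=-1, c=M1/2=-1/4, d=(M2−M1)/(6·3)=1/36, b=Δ1−h1·(2M1+M2)/6=-5/6
t_q=11/4 → seg 1, τ=3/4; S=-1+-5/6·τ+-1/4·τ²+1/36·τ³=-449/256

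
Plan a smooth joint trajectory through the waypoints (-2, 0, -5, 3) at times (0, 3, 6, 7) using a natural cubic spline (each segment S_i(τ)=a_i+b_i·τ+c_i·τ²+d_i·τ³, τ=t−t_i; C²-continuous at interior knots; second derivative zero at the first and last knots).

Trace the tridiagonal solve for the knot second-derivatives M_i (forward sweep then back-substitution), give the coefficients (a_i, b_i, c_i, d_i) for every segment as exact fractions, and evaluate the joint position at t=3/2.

Δ: Δ0=2/3, Δ1=-5/3, Δ2=8
row 1: diag=12, rhs=-14; c'=1/4, d'=-7/6
row 2: denom=8−3·1/4=29/4; d'=(58−3·-7/6)/(29/4)=246/29
back: M2=246/29
back: M1=-7/6−1/4·246/29=-286/87
M: M0=0, M1=-286/87, M2=246/29, M3=0
seg 0: a=-2, c=M0/2=0, d=(M1−M0)/(6·3)=-143/783, b=Δ0−h0·(2M0+M1)/6=67/29
seg 1: a=0, c=M1/2=-143/87, d=(M2−M1)/(6·3)=512/783, b=Δ1−h1·(2M1+M2)/6=-76/29
seg 2: a=-5, c=M2/2=123/29, d=(M3−M2)/(6·1)=-41/29, b=Δ2−h2·(2M2+M3)/6=150/29
t_q=3/2 → seg 0, τ=3/2; S=-2+67/29·τ+0·τ²+-143/783·τ³=197/232

  seg 0: a=-2 b=67/29 c=0 d=-143/783
  seg 1: a=0 b=-76/29 c=-143/87 d=512/783
  seg 2: a=-5 b=150/29 c=123/29 d=-41/29
S(3/2) = 197/232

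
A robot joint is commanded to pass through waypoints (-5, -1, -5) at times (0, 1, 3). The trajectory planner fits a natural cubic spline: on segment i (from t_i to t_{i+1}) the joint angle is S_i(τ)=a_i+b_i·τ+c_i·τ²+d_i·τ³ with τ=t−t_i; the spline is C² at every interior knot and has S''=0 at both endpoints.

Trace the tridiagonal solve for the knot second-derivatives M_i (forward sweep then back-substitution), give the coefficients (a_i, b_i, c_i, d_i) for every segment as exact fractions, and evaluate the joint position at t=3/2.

Δ: Δ0=4, Δ1=-2
row 1: diag=6, rhs=-36; c'=1/3, d'=-6
back: M1=-6
M: M0=0, M1=-6, M2=0
seg 0: a=-5, c=M0/2=0, d=(M1−M0)/(6·1)=-1, b=Δ0−h0·(2M0+M1)/6=5
seg 1: a=-1, c=M1/2=-3, d=(M2−M1)/(6·2)=1/2, b=Δ1−h1·(2M1+M2)/6=2
t_q=3/2 → seg 1, τ=1/2; S=-1+2·τ+-3·τ²+1/2·τ³=-11/16

  seg 0: a=-5 b=5 c=0 d=-1
  seg 1: a=-1 b=2 c=-3 d=1/2
S(3/2) = -11/16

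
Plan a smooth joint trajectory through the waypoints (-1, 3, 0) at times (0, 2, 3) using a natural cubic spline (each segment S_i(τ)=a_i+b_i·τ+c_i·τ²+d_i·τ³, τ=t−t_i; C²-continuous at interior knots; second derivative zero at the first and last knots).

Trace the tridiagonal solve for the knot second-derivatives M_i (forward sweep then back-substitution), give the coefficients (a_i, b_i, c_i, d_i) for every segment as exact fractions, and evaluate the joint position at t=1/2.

  seg 0: a=-1 b=11/3 c=0 d=-5/12
  seg 1: a=3 b=-4/3 c=-5/2 d=5/6
S(1/2) = 25/32

Δ: Δ0=2, Δ1=-3
row 1: diag=6, rhs=-30; c'=1/6, d'=-5
back: M1=-5
M: M0=0, M1=-5, M2=0
seg 0: a=-1, c=M0/2=0, d=(M1−M0)/(6·2)=-5/12, b=Δ0−h0·(2M0+M1)/6=11/3
seg 1: a=3, c=M1/2=-5/2, d=(M2−M1)/(6·1)=5/6, b=Δ1−h1·(2M1+M2)/6=-4/3
t_q=1/2 → seg 0, τ=1/2; S=-1+11/3·τ+0·τ²+-5/12·τ³=25/32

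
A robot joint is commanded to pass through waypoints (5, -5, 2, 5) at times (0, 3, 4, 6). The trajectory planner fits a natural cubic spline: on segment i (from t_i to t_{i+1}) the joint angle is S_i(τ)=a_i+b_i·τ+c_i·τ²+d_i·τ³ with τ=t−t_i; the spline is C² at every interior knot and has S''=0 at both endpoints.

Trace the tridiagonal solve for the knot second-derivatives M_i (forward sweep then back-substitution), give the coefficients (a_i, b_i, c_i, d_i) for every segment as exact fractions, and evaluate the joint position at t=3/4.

  seg 0: a=5 b=-2155/282 c=0 d=45/94
  seg 1: a=-5 b=745/141 c=405/94 d=-731/282
  seg 2: a=2 b=1727/282 c=-163/47 d=163/282
S(3/4) = -3185/6016

Δ: Δ0=-10/3, Δ1=7, Δ2=3/2
row 1: diag=8, rhs=62; c'=1/8, d'=31/4
row 2: denom=6−1·1/8=47/8; d'=(-33−1·31/4)/(47/8)=-326/47
back: M2=-326/47
back: M1=31/4−1/8·-326/47=405/47
M: M0=0, M1=405/47, M2=-326/47, M3=0
seg 0: a=5, c=M0/2=0, d=(M1−M0)/(6·3)=45/94, b=Δ0−h0·(2M0+M1)/6=-2155/282
seg 1: a=-5, c=M1/2=405/94, d=(M2−M1)/(6·1)=-731/282, b=Δ1−h1·(2M1+M2)/6=745/141
seg 2: a=2, c=M2/2=-163/47, d=(M3−M2)/(6·2)=163/282, b=Δ2−h2·(2M2+M3)/6=1727/282
t_q=3/4 → seg 0, τ=3/4; S=5+-2155/282·τ+0·τ²+45/94·τ³=-3185/6016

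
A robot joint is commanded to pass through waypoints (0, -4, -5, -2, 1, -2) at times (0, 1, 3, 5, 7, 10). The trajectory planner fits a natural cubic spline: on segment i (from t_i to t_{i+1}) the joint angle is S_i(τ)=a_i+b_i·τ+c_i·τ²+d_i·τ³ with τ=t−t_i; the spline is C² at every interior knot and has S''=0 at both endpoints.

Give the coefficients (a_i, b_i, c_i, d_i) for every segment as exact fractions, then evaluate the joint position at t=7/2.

  seg 0: a=0 b=-1765/388 c=0 d=213/388
  seg 1: a=-4 b=-563/194 c=639/388 d=-173/776
  seg 2: a=-5 b=98/97 c=30/97 d=-25/776
  seg 3: a=-2 b=361/194 c=45/388 d=-115/776
  seg 4: a=1 b=53/97 c=-75/97 d=25/291
S(7/2) = -27449/6208

Δ: Δ0=-4, Δ1=-1/2, Δ2=3/2, Δ3=3/2, Δ4=-1
row 1: diag=6, rhs=21; c'=1/3, d'=7/2
row 2: denom=8−2·1/3=22/3; d'=(12−2·7/2)/(22/3)=15/22
row 3: denom=8−2·3/11=82/11; d'=(0−2·15/22)/(82/11)=-15/82
row 4: denom=10−2·11/41=388/41; d'=(-15−2·-15/82)/(388/41)=-150/97
back: M4=-150/97
back: M3=-15/82−11/41·-150/97=45/194
back: M2=15/22−3/11·45/194=60/97
back: M1=7/2−1/3·60/97=639/194
M: M0=0, M1=639/194, M2=60/97, M3=45/194, M4=-150/97, M5=0
seg 0: a=0, c=M0/2=0, d=(M1−M0)/(6·1)=213/388, b=Δ0−h0·(2M0+M1)/6=-1765/388
seg 1: a=-4, c=M1/2=639/388, d=(M2−M1)/(6·2)=-173/776, b=Δ1−h1·(2M1+M2)/6=-563/194
seg 2: a=-5, c=M2/2=30/97, d=(M3−M2)/(6·2)=-25/776, b=Δ2−h2·(2M2+M3)/6=98/97
seg 3: a=-2, c=M3/2=45/388, d=(M4−M3)/(6·2)=-115/776, b=Δ3−h3·(2M3+M4)/6=361/194
seg 4: a=1, c=M4/2=-75/97, d=(M5−M4)/(6·3)=25/291, b=Δ4−h4·(2M4+M5)/6=53/97
t_q=7/2 → seg 2, τ=1/2; S=-5+98/97·τ+30/97·τ²+-25/776·τ³=-27449/6208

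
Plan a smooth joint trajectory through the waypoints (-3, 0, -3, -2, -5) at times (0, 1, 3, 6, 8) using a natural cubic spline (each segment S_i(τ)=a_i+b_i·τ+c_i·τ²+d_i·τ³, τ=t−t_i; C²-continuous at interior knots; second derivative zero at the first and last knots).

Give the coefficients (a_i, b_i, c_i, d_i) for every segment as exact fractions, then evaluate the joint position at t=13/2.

  seg 0: a=-3 b=11851/3036 c=0 d=-2743/3036
  seg 1: a=0 b=1811/1518 c=-2743/1012 d=4141/6072
  seg 2: a=-3 b=-1112/759 c=699/506 d=-1187/4554
  seg 3: a=-2 b=-325/1518 c=-244/253 d=122/759
S(13/2) = -589/253

Δ: Δ0=3, Δ1=-3/2, Δ2=1/3, Δ3=-3/2
row 1: diag=6, rhs=-27; c'=1/3, d'=-9/2
row 2: denom=10−2·1/3=28/3; d'=(11−2·-9/2)/(28/3)=15/7
row 3: denom=10−3·9/28=253/28; d'=(-11−3·15/7)/(253/28)=-488/253
back: M3=-488/253
back: M2=15/7−9/28·-488/253=699/253
back: M1=-9/2−1/3·699/253=-2743/506
M: M0=0, M1=-2743/506, M2=699/253, M3=-488/253, M4=0
seg 0: a=-3, c=M0/2=0, d=(M1−M0)/(6·1)=-2743/3036, b=Δ0−h0·(2M0+M1)/6=11851/3036
seg 1: a=0, c=M1/2=-2743/1012, d=(M2−M1)/(6·2)=4141/6072, b=Δ1−h1·(2M1+M2)/6=1811/1518
seg 2: a=-3, c=M2/2=699/506, d=(M3−M2)/(6·3)=-1187/4554, b=Δ2−h2·(2M2+M3)/6=-1112/759
seg 3: a=-2, c=M3/2=-244/253, d=(M4−M3)/(6·2)=122/759, b=Δ3−h3·(2M3+M4)/6=-325/1518
t_q=13/2 → seg 3, τ=1/2; S=-2+-325/1518·τ+-244/253·τ²+122/759·τ³=-589/253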